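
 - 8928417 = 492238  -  9420655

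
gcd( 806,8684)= 26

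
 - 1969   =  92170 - 94139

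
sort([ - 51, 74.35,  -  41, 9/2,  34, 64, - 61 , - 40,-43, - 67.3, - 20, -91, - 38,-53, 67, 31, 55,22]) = [-91, - 67.3, - 61,-53 , - 51,-43, - 41, -40, - 38,- 20, 9/2, 22, 31,  34, 55,  64 , 67,74.35]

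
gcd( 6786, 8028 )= 18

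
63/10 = 6+3/10 =6.30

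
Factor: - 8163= - 3^2 *907^1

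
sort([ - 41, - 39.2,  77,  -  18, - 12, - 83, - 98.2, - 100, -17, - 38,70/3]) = [ - 100, - 98.2, - 83, - 41, - 39.2, - 38,  -  18, - 17,  -  12,70/3,77]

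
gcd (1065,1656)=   3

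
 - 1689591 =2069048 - 3758639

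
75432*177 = 13351464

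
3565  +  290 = 3855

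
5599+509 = 6108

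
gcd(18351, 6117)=6117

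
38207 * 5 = 191035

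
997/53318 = 997/53318= 0.02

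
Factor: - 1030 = - 2^1*5^1*103^1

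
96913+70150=167063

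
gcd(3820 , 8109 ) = 1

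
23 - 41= -18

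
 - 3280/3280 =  - 1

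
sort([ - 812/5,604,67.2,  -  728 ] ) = [ - 728,  -  812/5,67.2,604 ]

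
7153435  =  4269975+2883460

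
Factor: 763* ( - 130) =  - 99190  =  - 2^1*5^1*7^1*  13^1*109^1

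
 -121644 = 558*( - 218) 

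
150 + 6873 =7023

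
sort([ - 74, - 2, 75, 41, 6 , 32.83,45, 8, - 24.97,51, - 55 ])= [ - 74, - 55, - 24.97, - 2, 6, 8, 32.83 , 41,45, 51, 75]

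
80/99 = 80/99 = 0.81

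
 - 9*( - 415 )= 3735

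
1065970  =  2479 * 430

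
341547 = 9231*37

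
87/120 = 29/40 = 0.72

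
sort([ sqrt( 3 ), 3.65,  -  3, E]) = [-3,sqrt(3),E,3.65]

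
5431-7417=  - 1986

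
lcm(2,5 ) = 10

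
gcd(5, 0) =5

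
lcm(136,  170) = 680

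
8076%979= 244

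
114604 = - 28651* ( - 4 ) 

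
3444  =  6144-2700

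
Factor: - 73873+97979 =2^1*17^1*709^1 = 24106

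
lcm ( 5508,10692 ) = 181764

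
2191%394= 221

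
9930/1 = 9930 = 9930.00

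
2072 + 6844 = 8916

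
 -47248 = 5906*( - 8)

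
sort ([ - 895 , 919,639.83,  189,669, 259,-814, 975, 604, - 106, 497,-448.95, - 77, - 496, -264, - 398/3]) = [ - 895,-814, - 496, - 448.95,  -  264,-398/3 ,  -  106, - 77, 189,259,  497, 604, 639.83, 669,919, 975]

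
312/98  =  156/49=3.18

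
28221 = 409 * 69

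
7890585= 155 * 50907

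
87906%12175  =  2681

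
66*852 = 56232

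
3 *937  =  2811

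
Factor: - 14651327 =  - 14651327^1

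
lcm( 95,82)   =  7790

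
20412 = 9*2268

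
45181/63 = 45181/63 =717.16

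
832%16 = 0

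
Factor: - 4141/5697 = -3^( - 3 ) * 41^1*101^1*211^( - 1 )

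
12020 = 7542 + 4478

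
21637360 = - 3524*( - 6140)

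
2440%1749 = 691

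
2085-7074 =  - 4989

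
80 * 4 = 320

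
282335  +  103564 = 385899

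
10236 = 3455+6781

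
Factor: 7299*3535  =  3^2 * 5^1*7^1*101^1 * 811^1 =25801965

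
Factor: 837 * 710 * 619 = 367853130 =2^1 * 3^3*5^1*31^1 * 71^1*619^1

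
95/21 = 95/21=4.52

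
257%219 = 38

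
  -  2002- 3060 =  - 5062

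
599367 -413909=185458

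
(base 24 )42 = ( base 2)1100010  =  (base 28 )3e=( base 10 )98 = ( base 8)142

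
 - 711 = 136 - 847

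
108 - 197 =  - 89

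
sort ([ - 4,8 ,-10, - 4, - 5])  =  [-10,- 5, - 4, - 4, 8 ]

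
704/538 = 1 + 83/269 = 1.31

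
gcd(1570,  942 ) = 314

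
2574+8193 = 10767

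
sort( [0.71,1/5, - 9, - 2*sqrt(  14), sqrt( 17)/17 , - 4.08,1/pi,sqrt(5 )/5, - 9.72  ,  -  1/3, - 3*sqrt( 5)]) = [ - 9.72, - 9, - 2*sqrt(14), - 3*sqrt ( 5), - 4.08  , - 1/3,  1/5, sqrt (17) /17, 1/pi,sqrt( 5 ) /5,0.71] 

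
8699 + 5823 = 14522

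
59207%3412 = 1203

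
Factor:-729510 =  -2^1*3^1 *5^1*24317^1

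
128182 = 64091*2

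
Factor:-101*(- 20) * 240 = 484800  =  2^6 *3^1 * 5^2*101^1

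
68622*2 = 137244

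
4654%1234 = 952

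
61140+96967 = 158107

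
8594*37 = 317978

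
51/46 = 1 + 5/46 = 1.11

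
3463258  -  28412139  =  -24948881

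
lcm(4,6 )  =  12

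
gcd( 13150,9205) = 1315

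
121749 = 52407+69342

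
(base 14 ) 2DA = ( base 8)1110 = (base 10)584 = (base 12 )408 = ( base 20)194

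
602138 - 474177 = 127961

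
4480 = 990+3490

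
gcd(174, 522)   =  174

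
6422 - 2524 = 3898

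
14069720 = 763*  18440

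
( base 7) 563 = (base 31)9B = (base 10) 290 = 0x122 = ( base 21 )dh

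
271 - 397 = - 126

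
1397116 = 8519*164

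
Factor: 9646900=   2^2*5^2*96469^1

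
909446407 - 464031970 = 445414437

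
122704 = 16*7669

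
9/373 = 9/373 = 0.02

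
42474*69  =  2930706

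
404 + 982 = 1386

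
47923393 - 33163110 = 14760283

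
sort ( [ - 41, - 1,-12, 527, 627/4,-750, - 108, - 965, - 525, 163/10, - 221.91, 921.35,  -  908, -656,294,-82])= [ -965,-908, - 750, - 656, - 525,-221.91,  -  108,-82, -41,-12 , - 1, 163/10, 627/4,294, 527, 921.35]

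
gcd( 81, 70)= 1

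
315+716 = 1031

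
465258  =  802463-337205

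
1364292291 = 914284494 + 450007797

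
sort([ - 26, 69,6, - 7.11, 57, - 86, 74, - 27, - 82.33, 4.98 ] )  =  [ - 86, - 82.33, - 27,  -  26, - 7.11, 4.98,6, 57,  69, 74 ] 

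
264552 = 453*584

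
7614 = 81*94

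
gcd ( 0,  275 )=275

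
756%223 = 87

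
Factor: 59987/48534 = 2^(-1)*3^(-1)*223^1 * 269^1*8089^( - 1 )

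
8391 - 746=7645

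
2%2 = 0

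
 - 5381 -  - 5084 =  - 297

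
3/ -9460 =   -  1 + 9457/9460 = - 0.00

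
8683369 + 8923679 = 17607048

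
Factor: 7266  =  2^1*3^1*7^1 *173^1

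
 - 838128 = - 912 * 919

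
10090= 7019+3071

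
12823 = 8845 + 3978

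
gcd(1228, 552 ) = 4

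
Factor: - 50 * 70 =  - 2^2 * 5^3*7^1 = - 3500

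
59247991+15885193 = 75133184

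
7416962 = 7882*941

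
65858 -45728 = 20130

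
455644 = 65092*7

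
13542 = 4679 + 8863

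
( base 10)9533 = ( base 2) 10010100111101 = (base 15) 2c58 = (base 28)c4d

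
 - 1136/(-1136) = 1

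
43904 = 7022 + 36882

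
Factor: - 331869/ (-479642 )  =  2^( -1)*3^1 * 23^ ( - 1) *10427^( - 1)*110623^1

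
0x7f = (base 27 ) 4J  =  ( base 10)127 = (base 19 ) 6d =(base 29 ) 4b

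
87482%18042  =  15314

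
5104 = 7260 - 2156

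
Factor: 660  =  2^2 * 3^1 * 5^1*11^1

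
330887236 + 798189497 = 1129076733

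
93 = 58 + 35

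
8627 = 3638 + 4989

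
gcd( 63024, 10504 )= 10504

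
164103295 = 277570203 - 113466908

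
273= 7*39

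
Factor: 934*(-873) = - 815382 = - 2^1*3^2*97^1 * 467^1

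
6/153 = 2/51 = 0.04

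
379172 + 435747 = 814919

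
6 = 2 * 3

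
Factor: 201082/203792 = 371/376 = 2^( - 3 )*7^1 * 47^ (-1) * 53^1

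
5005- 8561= - 3556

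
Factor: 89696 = 2^5*2803^1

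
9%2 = 1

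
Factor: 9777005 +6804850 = 3^1*5^1*1105457^1 = 16581855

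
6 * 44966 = 269796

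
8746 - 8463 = 283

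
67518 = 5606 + 61912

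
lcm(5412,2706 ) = 5412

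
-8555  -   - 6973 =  - 1582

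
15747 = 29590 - 13843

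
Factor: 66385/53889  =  3^(- 1)*5^1*17^1*23^( - 1) = 85/69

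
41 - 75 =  - 34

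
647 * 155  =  100285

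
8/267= 8/267 = 0.03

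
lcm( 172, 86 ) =172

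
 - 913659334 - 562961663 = - 1476620997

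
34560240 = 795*43472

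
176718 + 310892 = 487610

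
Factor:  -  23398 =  - 2^1*11699^1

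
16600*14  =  232400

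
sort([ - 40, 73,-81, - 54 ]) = [ - 81 ,  -  54, - 40,73]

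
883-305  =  578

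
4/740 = 1/185 =0.01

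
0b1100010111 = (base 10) 791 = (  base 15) 37B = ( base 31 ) pg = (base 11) 65a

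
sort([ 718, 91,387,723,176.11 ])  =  [91, 176.11,387, 718, 723]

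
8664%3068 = 2528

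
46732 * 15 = 700980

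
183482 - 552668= - 369186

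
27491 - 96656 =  - 69165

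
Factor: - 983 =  - 983^1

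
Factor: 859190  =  2^1*5^1*151^1 * 569^1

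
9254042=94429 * 98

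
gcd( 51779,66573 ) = 7397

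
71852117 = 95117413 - 23265296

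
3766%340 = 26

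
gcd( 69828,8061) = 3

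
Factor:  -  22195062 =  - 2^1*3^2*701^1*1759^1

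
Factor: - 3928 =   -  2^3*491^1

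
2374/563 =2374/563 = 4.22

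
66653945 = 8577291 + 58076654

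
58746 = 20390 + 38356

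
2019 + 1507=3526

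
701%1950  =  701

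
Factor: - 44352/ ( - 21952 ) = 3^2*7^( - 2 ) * 11^1 = 99/49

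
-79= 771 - 850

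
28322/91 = 311+3/13 = 311.23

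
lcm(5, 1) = 5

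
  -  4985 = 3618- 8603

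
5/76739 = 5/76739 = 0.00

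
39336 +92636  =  131972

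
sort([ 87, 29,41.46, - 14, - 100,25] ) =[  -  100 , - 14, 25, 29,41.46,87]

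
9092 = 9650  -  558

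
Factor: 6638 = 2^1*3319^1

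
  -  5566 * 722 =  - 4018652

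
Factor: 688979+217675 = 906654 = 2^1 * 3^1*7^1*21587^1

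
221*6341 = 1401361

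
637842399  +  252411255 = 890253654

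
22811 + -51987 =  - 29176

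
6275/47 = 6275/47 = 133.51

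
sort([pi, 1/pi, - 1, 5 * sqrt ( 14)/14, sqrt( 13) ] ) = [ - 1, 1/pi,5* sqrt( 14)/14,  pi, sqrt (13) ]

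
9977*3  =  29931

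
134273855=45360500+88913355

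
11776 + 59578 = 71354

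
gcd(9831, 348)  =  87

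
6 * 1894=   11364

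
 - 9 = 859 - 868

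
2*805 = 1610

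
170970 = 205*834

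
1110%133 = 46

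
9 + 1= 10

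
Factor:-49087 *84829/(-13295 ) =5^(-1 ) * 41^1 * 191^1*  257^1 * 2069^1 * 2659^( - 1 ) = 4164001123/13295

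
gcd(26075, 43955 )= 745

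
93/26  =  3 + 15/26 = 3.58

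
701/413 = 1 +288/413 = 1.70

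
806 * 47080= 37946480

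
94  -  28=66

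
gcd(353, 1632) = 1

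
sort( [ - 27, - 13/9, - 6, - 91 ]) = [ - 91, - 27,-6,-13/9 ] 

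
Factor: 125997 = 3^1 * 41999^1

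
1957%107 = 31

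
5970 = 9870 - 3900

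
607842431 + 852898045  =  1460740476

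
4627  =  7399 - 2772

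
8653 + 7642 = 16295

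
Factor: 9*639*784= 2^4* 3^4*7^2*71^1  =  4508784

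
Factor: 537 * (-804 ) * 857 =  - 2^2*3^2 *67^1 * 179^1*857^1 = -370008036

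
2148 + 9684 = 11832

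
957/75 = 319/25 = 12.76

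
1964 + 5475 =7439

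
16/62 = 8/31= 0.26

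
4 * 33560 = 134240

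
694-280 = 414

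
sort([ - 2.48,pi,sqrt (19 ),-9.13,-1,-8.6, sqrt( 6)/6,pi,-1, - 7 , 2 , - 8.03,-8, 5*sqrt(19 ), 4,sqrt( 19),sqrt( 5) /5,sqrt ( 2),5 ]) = [-9.13 , - 8.6, - 8.03, -8,-7, - 2.48,-1, - 1, sqrt( 6)/6,sqrt( 5 )/5, sqrt(2) , 2,  pi,  pi , 4, sqrt(19 ) , sqrt( 19 ),5, 5*sqrt (19 )]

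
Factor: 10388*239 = 2482732=2^2 * 7^2*53^1  *  239^1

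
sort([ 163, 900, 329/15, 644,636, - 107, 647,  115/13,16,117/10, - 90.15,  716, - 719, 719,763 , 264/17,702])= [ - 719 , - 107, - 90.15,115/13, 117/10,264/17, 16, 329/15, 163  ,  636, 644 , 647, 702,716, 719,763 , 900]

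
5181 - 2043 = 3138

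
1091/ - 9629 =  - 1 + 8538/9629 = - 0.11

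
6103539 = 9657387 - 3553848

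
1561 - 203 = 1358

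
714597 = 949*753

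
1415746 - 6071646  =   - 4655900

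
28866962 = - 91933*( - 314)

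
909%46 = 35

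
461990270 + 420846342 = 882836612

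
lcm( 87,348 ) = 348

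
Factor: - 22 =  - 2^1*11^1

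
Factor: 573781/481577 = 13^1*19^1*23^1*101^1 *481577^(-1) 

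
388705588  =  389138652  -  433064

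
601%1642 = 601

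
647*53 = 34291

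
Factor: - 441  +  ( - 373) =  - 814=   -  2^1 * 11^1*37^1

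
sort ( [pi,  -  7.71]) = [ - 7.71, pi]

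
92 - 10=82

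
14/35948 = 7/17974 = 0.00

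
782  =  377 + 405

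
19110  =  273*70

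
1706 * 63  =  107478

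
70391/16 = 70391/16=4399.44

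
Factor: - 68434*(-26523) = 2^1*3^2*7^1*421^1 *34217^1 = 1815074982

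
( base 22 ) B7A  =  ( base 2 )1010101110000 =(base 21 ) C97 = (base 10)5488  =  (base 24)9cg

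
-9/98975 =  - 9/98975 = - 0.00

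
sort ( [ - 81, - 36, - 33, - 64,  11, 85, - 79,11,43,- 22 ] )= [ - 81 , - 79, - 64, - 36, - 33, - 22, 11,11,43 , 85 ] 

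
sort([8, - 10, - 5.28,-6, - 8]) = [ - 10,  -  8,-6 , - 5.28,8]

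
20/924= 5/231 = 0.02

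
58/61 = 58/61 = 0.95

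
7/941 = 7/941 = 0.01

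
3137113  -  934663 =2202450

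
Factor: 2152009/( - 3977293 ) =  - 2152009^1*3977293^( - 1 ) 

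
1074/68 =15  +  27/34 = 15.79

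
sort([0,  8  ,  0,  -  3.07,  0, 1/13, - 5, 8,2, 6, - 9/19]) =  [-5 , - 3.07,-9/19,  0,  0, 0, 1/13,2 , 6, 8, 8 ]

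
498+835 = 1333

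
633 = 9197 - 8564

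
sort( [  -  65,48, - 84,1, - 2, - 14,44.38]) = [ -84, -65, - 14, - 2, 1,44.38, 48 ]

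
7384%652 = 212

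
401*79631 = 31932031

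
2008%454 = 192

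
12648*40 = 505920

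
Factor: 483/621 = 3^( - 2 )*7^1 = 7/9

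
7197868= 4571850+2626018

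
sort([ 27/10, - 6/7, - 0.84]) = [ - 6/7, - 0.84, 27/10 ]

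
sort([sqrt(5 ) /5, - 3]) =[ - 3, sqrt( 5) /5]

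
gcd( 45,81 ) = 9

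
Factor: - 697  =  -17^1*41^1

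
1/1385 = 1/1385  =  0.00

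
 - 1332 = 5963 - 7295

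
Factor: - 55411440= -2^4*3^1*5^1*7^1*32983^1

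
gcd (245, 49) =49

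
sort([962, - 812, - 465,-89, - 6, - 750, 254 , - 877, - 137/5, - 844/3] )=[  -  877,-812,  -  750,  -  465,- 844/3, - 89, - 137/5, - 6,254,962]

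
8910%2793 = 531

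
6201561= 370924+5830637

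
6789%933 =258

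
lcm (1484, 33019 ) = 132076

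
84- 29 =55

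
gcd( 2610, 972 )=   18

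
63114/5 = 63114/5  =  12622.80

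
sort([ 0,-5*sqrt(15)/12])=[ - 5*sqrt(15 ) /12,  0]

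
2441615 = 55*44393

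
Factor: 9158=2^1*19^1*241^1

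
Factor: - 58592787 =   -  3^1*11^1 *911^1*1949^1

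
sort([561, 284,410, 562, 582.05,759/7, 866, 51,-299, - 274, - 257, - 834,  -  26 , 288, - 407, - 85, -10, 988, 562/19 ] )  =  [ - 834,  -  407 , - 299, -274,- 257, - 85, - 26,-10, 562/19, 51,759/7, 284, 288 , 410, 561 , 562,582.05, 866, 988]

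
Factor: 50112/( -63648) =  - 174/221 =- 2^1*3^1*13^( - 1)* 17^(- 1 ) *29^1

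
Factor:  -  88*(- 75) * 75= 495000 = 2^3*3^2*5^4*11^1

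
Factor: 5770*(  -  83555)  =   - 482112350 = - 2^1*5^2*17^1 * 577^1*983^1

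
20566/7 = 2938= 2938.00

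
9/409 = 9/409 = 0.02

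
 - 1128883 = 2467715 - 3596598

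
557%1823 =557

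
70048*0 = 0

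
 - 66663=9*( - 7407 ) 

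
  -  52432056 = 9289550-61721606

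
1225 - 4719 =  - 3494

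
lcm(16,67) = 1072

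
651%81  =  3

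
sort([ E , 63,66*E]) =[E,63,66*E] 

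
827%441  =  386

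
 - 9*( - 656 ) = 5904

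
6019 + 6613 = 12632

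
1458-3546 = -2088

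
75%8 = 3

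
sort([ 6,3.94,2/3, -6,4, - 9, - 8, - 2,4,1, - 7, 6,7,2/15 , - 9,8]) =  [ - 9, - 9, - 8,  -  7,-6, - 2,2/15,  2/3,1,3.94,4,4,6, 6 , 7,8 ] 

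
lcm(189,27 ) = 189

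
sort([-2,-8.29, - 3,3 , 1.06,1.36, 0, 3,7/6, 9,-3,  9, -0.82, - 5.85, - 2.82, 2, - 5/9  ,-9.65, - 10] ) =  [ - 10 , - 9.65, - 8.29 , - 5.85, - 3, - 3, - 2.82, - 2, - 0.82, - 5/9,0,1.06 , 7/6, 1.36  ,  2 , 3,3,9,  9] 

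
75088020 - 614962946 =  - 539874926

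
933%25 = 8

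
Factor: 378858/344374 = 3^1*271^1*739^ ( - 1 )= 813/739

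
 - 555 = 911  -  1466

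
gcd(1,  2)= 1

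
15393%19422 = 15393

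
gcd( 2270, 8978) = 2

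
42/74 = 21/37 =0.57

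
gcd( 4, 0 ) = 4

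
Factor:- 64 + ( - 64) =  - 2^7 =- 128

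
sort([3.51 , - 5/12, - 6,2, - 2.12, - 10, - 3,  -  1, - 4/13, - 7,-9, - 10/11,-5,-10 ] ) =[-10, - 10,-9,-7, - 6, - 5, - 3,  -  2.12,- 1,  -  10/11, - 5/12, - 4/13,2,3.51]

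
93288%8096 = 4232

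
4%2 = 0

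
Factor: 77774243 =3191^1*24373^1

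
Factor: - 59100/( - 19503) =2^2 *3^( - 1 )*5^2 * 11^( - 1)  =  100/33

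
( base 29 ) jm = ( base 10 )573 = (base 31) if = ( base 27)L6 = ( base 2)1000111101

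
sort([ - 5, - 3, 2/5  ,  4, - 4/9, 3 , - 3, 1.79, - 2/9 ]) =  [-5, - 3, - 3 ,- 4/9, - 2/9 , 2/5,1.79 , 3,4]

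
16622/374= 44 + 83/187 = 44.44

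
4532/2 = 2266 = 2266.00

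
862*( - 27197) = -23443814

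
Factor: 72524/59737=2^2 * 31^ ( - 1)*41^ ( - 1)*47^( - 1 ) * 18131^1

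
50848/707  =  71  +  93/101 = 71.92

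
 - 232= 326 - 558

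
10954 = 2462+8492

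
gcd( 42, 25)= 1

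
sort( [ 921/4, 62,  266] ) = [ 62  ,  921/4,266] 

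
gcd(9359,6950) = 1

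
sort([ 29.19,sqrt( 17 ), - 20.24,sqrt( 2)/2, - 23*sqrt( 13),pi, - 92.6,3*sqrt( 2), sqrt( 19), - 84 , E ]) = [ - 92.6, - 84, - 23 *sqrt(13), - 20.24, sqrt(2) /2 , E,pi, sqrt( 17),3*sqrt(2 ), sqrt( 19 ),29.19]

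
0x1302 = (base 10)4866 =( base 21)B0F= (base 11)3724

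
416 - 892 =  - 476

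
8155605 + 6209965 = 14365570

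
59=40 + 19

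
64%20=4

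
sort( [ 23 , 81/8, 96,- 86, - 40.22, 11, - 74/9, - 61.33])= [-86, - 61.33,-40.22, - 74/9,81/8, 11,23,96]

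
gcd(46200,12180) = 420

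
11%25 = 11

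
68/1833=68/1833 = 0.04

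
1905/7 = 1905/7 = 272.14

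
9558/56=4779/28  =  170.68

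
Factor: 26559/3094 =2043/238   =  2^( - 1 )*3^2  *7^( - 1)*17^( - 1)*227^1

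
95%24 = 23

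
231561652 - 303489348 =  - 71927696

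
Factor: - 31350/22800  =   - 2^( - 3 )* 11^1 = -11/8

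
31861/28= 1137+25/28 = 1137.89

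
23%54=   23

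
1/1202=1/1202=0.00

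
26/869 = 26/869 = 0.03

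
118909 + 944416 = 1063325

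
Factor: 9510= 2^1* 3^1*5^1*317^1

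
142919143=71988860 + 70930283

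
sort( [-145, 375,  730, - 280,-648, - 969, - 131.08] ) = [ - 969,-648,-280 , - 145, - 131.08,375 , 730] 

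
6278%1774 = 956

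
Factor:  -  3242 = - 2^1*1621^1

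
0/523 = 0= 0.00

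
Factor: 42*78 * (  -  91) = - 2^2*3^2*7^2*13^2  =  - 298116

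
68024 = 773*88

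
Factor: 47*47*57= 3^1*19^1*47^2 = 125913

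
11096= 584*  19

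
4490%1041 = 326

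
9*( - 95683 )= -861147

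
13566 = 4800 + 8766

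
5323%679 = 570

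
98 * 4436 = 434728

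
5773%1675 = 748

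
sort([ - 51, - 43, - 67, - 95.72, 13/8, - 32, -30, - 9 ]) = [ - 95.72, - 67, - 51, - 43,  -  32, - 30, - 9, 13/8]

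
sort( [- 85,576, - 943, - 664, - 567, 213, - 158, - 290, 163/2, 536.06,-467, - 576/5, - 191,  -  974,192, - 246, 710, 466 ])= [ - 974,  -  943, - 664,  -  567,-467 , - 290,-246, - 191, - 158, - 576/5, - 85, 163/2, 192,213, 466 , 536.06,576, 710] 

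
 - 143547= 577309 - 720856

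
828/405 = 2+ 2/45 =2.04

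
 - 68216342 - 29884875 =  - 98101217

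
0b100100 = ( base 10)36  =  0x24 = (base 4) 210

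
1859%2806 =1859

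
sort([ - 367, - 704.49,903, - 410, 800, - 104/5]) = [ - 704.49, -410, - 367, - 104/5,800, 903] 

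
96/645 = 32/215 = 0.15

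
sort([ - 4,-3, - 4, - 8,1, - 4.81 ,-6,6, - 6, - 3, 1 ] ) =[ - 8, - 6, - 6,  -  4.81,-4, - 4, - 3  , - 3,1, 1, 6 ] 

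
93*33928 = 3155304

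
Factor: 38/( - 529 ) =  - 2^1*19^1*23^ ( - 2)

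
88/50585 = 88/50585 = 0.00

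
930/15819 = 310/5273=0.06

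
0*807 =0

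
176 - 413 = - 237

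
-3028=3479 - 6507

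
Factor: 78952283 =233^1*338851^1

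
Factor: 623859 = 3^1 * 207953^1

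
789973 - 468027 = 321946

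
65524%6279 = 2734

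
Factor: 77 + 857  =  2^1* 467^1 =934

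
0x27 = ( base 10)39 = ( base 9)43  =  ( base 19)21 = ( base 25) 1E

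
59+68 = 127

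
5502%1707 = 381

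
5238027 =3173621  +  2064406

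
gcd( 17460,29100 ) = 5820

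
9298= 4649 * 2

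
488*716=349408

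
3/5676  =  1/1892=0.00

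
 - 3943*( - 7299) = 28779957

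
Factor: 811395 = 3^2 * 5^1 * 13^1*19^1*73^1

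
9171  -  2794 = 6377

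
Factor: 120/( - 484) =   -  2^1*3^1 * 5^1*11^( - 2 )= - 30/121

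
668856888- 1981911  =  666874977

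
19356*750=14517000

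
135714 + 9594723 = 9730437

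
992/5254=496/2627 = 0.19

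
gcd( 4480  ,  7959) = 7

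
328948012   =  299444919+29503093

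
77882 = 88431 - 10549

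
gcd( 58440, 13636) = 1948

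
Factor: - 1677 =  - 3^1*13^1*43^1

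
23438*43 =1007834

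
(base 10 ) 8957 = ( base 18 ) 19BB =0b10001011111101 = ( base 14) 339B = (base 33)87E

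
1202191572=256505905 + 945685667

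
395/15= 26 + 1/3 = 26.33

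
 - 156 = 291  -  447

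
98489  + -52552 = 45937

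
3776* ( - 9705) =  - 36646080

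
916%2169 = 916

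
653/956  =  653/956 = 0.68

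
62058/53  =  1170+48/53  =  1170.91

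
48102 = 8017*6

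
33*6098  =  201234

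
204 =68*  3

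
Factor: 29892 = 2^2*3^1*47^1*53^1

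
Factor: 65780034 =2^1 * 3^1*10963339^1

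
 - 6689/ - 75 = 6689/75 = 89.19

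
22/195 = 22/195  =  0.11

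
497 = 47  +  450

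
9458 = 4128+5330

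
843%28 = 3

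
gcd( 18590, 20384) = 26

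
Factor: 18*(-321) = -5778 = - 2^1 *3^3*107^1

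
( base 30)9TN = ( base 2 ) 10001100100001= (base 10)8993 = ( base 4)2030201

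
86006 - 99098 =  - 13092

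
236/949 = 236/949 = 0.25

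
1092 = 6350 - 5258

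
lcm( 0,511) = 0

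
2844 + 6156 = 9000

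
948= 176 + 772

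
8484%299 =112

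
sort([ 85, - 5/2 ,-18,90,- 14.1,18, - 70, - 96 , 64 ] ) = [ - 96, - 70, -18,-14.1, -5/2, 18, 64, 85,90 ]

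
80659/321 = 80659/321 = 251.27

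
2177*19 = 41363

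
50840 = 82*620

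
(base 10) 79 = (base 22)3d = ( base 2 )1001111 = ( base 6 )211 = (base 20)3J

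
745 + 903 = 1648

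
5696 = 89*64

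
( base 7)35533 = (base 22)ILD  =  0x23E3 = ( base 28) BK3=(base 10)9187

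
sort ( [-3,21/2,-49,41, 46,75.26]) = [  -  49, - 3,  21/2,41,  46,75.26]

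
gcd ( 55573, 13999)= 1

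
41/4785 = 41/4785  =  0.01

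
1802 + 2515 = 4317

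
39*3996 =155844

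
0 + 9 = 9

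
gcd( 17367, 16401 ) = 21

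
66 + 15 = 81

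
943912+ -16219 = 927693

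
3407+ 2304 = 5711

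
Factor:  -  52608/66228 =- 4384/5519 = - 2^5*  137^1*5519^(- 1)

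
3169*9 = 28521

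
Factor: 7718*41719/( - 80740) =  - 160993621/40370 = - 2^( - 1)*5^( - 1)* 11^( - 1)* 17^1 * 227^1*367^( - 1)*41719^1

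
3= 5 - 2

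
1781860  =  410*4346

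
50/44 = 25/22 = 1.14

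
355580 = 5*71116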